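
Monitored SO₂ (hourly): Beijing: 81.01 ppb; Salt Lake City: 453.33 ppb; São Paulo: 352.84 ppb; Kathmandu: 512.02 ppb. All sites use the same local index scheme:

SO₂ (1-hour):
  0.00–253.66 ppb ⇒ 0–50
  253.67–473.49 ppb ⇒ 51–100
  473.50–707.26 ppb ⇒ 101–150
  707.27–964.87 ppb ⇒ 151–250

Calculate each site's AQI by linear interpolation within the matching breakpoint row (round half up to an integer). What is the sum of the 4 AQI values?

294

Beijing: 81.01 lies in 0.00–253.66, so I_lo=0, I_hi=50, C_lo=0.00, C_hi=253.66.
(50−0)/(253.66−0.00) × (81.01−0.00) + 0 = 50/253.66 × 81.01 + 0 ≈ 15.97 → 16.
Salt Lake City: 453.33 ∈ [253.67, 473.49] ↔ index [51, 100].
51 + (453.33−253.67)·(100−51)/(473.49−253.67) = 51 + 199.66·49/219.82 ≈ 95.51, so AQI = 96.
São Paulo 352.84: bracket 253.67–473.49 → index 51–100; slope 49/219.82, offset 99.17.
AQI = 51 + 49/219.82·99.17 ≈ 73.11 ⇒ 73.
Kathmandu: 512.02 lies in 473.50–707.26, so I_lo=101, I_hi=150, C_lo=473.50, C_hi=707.26.
(150−101)/(707.26−473.50) × (512.02−473.50) + 101 = 49/233.76 × 38.52 + 101 ≈ 109.07 → 109.
AQIs: Beijing=16, Salt Lake City=96, São Paulo=73, Kathmandu=109. Sum = 16 + 96 + 73 + 109 = 294.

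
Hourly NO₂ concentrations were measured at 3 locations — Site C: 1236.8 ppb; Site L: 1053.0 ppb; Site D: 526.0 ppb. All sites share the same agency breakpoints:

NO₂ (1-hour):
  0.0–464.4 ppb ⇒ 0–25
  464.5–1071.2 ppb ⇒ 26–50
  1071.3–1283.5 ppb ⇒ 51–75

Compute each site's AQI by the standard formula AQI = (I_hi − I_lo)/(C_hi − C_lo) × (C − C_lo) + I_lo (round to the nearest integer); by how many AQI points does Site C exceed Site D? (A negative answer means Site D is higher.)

Site C 1236.8: bracket 1071.3–1283.5 → index 51–75; slope 24/212.2, offset 165.5.
AQI = 51 + 24/212.2·165.5 ≈ 69.72 ⇒ 70.
Site L: 1053.0 ∈ [464.5, 1071.2] ↔ index [26, 50].
26 + (1053.0−464.5)·(50−26)/(1071.2−464.5) = 26 + 588.5·24/606.7 ≈ 49.28, so AQI = 49.
Site D: row 464.5–1071.2 (AQI 26–50). (50−26)·(526.0−464.5)/(1071.2−464.5) + 26 = 24·61.5/606.7 + 26 ≈ 28.43 → 28.
AQIs: Site C=70, Site L=49, Site D=28. Site C (70) − Site D (28) = 42.

42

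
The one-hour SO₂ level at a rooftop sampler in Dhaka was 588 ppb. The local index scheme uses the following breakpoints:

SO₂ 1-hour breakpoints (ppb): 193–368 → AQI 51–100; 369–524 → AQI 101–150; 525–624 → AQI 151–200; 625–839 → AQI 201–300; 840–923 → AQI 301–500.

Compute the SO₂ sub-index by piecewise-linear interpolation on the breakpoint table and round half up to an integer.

182

SO₂: row 525–624 (AQI 151–200). (200−151)·(588−525)/(624−525) + 151 = 49·63/99 + 151 ≈ 182.18 → 182.
AQI 182 falls in the Unhealthy category.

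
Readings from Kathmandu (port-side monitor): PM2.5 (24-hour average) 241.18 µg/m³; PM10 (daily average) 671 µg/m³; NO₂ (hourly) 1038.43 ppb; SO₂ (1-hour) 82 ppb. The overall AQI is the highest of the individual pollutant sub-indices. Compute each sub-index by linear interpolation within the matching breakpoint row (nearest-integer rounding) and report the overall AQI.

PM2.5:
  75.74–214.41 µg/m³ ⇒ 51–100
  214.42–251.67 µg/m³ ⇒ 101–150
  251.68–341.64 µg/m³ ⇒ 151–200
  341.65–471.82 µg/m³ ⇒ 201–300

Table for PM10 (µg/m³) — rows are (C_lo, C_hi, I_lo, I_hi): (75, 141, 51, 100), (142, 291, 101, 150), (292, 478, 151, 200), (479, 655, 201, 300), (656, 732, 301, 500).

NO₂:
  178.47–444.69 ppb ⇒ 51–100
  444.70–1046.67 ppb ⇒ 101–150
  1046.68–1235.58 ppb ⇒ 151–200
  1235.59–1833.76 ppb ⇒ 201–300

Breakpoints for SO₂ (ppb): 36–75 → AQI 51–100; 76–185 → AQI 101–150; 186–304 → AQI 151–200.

340

PM2.5: 241.18 lies in 214.42–251.67, so I_lo=101, I_hi=150, C_lo=214.42, C_hi=251.67.
(150−101)/(251.67−214.42) × (241.18−214.42) + 101 = 49/37.25 × 26.76 + 101 ≈ 136.20 → 136.
PM10: 671 ∈ [656, 732] ↔ index [301, 500].
301 + (671−656)·(500−301)/(732−656) = 301 + 15·199/76 ≈ 340.28, so AQI = 340.
NO₂: row 444.70–1046.67 (AQI 101–150). (150−101)·(1038.43−444.70)/(1046.67−444.70) + 101 = 49·593.73/601.97 + 101 ≈ 149.33 → 149.
SO₂: row 76–185 (AQI 101–150). (150−101)·(82−76)/(185−76) + 101 = 49·6/109 + 101 ≈ 103.70 → 104.
Sub-indices: PM2.5→136, PM10→340, NO₂→149, SO₂→104. Overall AQI = max = 340; dominant pollutant is PM10.
AQI 340: Hazardous.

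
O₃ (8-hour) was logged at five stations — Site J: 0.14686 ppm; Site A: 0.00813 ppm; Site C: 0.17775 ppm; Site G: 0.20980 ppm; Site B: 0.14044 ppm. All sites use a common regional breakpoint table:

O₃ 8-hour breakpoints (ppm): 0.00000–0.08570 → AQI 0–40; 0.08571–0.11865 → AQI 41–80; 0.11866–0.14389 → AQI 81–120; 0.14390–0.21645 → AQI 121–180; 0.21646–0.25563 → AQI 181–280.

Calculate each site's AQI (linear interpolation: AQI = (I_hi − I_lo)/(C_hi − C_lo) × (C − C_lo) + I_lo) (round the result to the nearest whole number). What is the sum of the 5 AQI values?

Site J: 0.14686 lies in 0.14390–0.21645, so I_lo=121, I_hi=180, C_lo=0.14390, C_hi=0.21645.
(180−121)/(0.21645−0.14390) × (0.14686−0.14390) + 121 = 59/0.07255 × 0.00296 + 121 ≈ 123.41 → 123.
Site A: 0.00813 ∈ [0.00000, 0.08570] ↔ index [0, 40].
0 + (0.00813−0.00000)·(40−0)/(0.08570−0.00000) = 0 + 0.00813·40/0.08570 ≈ 3.79, so AQI = 4.
Site C: 0.17775 ∈ [0.14390, 0.21645] ↔ index [121, 180].
121 + (0.17775−0.14390)·(180−121)/(0.21645−0.14390) = 121 + 0.03385·59/0.07255 ≈ 148.53, so AQI = 149.
Site G: 0.20980 ∈ [0.14390, 0.21645] ↔ index [121, 180].
121 + (0.20980−0.14390)·(180−121)/(0.21645−0.14390) = 121 + 0.06590·59/0.07255 ≈ 174.59, so AQI = 175.
Site B 0.14044: bracket 0.11866–0.14389 → index 81–120; slope 39/0.02523, offset 0.02178.
AQI = 81 + 39/0.02523·0.02178 ≈ 114.67 ⇒ 115.
AQIs: Site J=123, Site A=4, Site C=149, Site G=175, Site B=115. Sum = 123 + 4 + 149 + 175 + 115 = 566.

566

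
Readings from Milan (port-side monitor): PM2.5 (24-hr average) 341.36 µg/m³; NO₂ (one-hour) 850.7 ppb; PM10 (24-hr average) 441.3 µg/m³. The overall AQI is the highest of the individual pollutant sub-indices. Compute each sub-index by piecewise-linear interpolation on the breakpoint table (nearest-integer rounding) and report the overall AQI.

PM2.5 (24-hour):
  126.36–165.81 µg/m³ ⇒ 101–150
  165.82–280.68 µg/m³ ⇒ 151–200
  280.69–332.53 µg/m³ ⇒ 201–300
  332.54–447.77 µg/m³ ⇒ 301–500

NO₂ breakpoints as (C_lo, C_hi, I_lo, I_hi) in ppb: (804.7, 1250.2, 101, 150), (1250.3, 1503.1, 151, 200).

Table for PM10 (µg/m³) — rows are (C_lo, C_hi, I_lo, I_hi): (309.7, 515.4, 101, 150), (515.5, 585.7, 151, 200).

316

PM2.5 341.36: bracket 332.54–447.77 → index 301–500; slope 199/115.23, offset 8.82.
AQI = 301 + 199/115.23·8.82 ≈ 316.23 ⇒ 316.
NO₂: 850.7 lies in 804.7–1250.2, so I_lo=101, I_hi=150, C_lo=804.7, C_hi=1250.2.
(150−101)/(1250.2−804.7) × (850.7−804.7) + 101 = 49/445.5 × 46.0 + 101 ≈ 106.06 → 106.
PM10: 441.3 lies in 309.7–515.4, so I_lo=101, I_hi=150, C_lo=309.7, C_hi=515.4.
(150−101)/(515.4−309.7) × (441.3−309.7) + 101 = 49/205.7 × 131.6 + 101 ≈ 132.35 → 132.
Sub-indices: PM2.5→316, NO₂→106, PM10→132. Overall AQI = max = 316; dominant pollutant is PM2.5.
AQI 316: Hazardous.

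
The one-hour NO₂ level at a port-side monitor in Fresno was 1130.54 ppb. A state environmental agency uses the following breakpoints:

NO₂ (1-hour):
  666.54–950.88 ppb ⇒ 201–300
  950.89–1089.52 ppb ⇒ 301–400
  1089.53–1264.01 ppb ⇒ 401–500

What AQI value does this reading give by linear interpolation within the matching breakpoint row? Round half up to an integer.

424

NO₂: 1130.54 ∈ [1089.53, 1264.01] ↔ index [401, 500].
401 + (1130.54−1089.53)·(500−401)/(1264.01−1089.53) = 401 + 41.01·99/174.48 ≈ 424.27, so AQI = 424.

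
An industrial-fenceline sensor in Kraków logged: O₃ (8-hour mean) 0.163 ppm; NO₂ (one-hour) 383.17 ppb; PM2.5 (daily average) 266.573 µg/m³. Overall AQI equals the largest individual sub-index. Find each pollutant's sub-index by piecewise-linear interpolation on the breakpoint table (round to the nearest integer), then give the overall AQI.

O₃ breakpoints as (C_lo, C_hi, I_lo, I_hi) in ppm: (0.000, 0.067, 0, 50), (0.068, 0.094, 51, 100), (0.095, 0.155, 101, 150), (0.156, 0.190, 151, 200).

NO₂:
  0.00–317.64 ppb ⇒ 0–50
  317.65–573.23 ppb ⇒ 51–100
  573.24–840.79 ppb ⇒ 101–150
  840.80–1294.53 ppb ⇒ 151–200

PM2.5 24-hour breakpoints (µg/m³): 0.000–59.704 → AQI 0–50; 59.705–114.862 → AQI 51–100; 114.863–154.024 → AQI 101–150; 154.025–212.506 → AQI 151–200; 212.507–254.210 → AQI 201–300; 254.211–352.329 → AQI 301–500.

326

O₃: 0.163 ∈ [0.156, 0.190] ↔ index [151, 200].
151 + (0.163−0.156)·(200−151)/(0.190−0.156) = 151 + 0.007·49/0.034 ≈ 161.09, so AQI = 161.
NO₂ 383.17: bracket 317.65–573.23 → index 51–100; slope 49/255.58, offset 65.52.
AQI = 51 + 49/255.58·65.52 ≈ 63.56 ⇒ 64.
PM2.5: 266.573 lies in 254.211–352.329, so I_lo=301, I_hi=500, C_lo=254.211, C_hi=352.329.
(500−301)/(352.329−254.211) × (266.573−254.211) + 301 = 199/98.118 × 12.362 + 301 ≈ 326.07 → 326.
Sub-indices: O₃→161, NO₂→64, PM2.5→326. Overall AQI = max = 326; dominant pollutant is PM2.5.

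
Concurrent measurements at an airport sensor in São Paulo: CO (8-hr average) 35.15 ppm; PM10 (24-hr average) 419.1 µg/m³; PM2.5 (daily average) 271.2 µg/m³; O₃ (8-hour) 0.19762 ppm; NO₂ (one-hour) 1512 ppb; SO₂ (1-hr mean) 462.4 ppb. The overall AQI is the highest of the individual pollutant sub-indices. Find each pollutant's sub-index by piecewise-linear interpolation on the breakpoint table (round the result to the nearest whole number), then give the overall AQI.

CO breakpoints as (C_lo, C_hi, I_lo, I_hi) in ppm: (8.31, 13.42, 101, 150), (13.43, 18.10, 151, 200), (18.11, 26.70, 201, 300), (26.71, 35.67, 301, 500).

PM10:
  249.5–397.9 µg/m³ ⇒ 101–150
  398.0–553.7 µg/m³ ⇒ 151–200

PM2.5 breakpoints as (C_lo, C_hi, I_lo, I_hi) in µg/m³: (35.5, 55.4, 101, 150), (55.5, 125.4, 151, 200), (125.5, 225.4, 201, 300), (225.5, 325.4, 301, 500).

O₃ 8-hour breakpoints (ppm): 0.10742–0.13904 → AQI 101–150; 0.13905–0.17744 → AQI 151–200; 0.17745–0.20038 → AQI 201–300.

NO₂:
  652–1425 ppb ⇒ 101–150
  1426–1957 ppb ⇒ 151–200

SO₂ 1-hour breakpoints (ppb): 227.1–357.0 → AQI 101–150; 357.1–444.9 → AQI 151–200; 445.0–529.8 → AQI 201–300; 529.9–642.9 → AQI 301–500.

488

CO: 35.15 lies in 26.71–35.67, so I_lo=301, I_hi=500, C_lo=26.71, C_hi=35.67.
(500−301)/(35.67−26.71) × (35.15−26.71) + 301 = 199/8.96 × 8.44 + 301 ≈ 488.45 → 488.
PM10: 419.1 ∈ [398.0, 553.7] ↔ index [151, 200].
151 + (419.1−398.0)·(200−151)/(553.7−398.0) = 151 + 21.1·49/155.7 ≈ 157.64, so AQI = 158.
PM2.5: row 225.5–325.4 (AQI 301–500). (500−301)·(271.2−225.5)/(325.4−225.5) + 301 = 199·45.7/99.9 + 301 ≈ 392.03 → 392.
O₃: 0.19762 ∈ [0.17745, 0.20038] ↔ index [201, 300].
201 + (0.19762−0.17745)·(300−201)/(0.20038−0.17745) = 201 + 0.02017·99/0.02293 ≈ 288.08, so AQI = 288.
NO₂: 1512 lies in 1426–1957, so I_lo=151, I_hi=200, C_lo=1426, C_hi=1957.
(200−151)/(1957−1426) × (1512−1426) + 151 = 49/531 × 86 + 151 ≈ 158.94 → 159.
SO₂: 462.4 ∈ [445.0, 529.8] ↔ index [201, 300].
201 + (462.4−445.0)·(300−201)/(529.8−445.0) = 201 + 17.4·99/84.8 ≈ 221.31, so AQI = 221.
Sub-indices: CO→488, PM10→158, PM2.5→392, O₃→288, NO₂→159, SO₂→221. Overall AQI = max = 488; dominant pollutant is CO.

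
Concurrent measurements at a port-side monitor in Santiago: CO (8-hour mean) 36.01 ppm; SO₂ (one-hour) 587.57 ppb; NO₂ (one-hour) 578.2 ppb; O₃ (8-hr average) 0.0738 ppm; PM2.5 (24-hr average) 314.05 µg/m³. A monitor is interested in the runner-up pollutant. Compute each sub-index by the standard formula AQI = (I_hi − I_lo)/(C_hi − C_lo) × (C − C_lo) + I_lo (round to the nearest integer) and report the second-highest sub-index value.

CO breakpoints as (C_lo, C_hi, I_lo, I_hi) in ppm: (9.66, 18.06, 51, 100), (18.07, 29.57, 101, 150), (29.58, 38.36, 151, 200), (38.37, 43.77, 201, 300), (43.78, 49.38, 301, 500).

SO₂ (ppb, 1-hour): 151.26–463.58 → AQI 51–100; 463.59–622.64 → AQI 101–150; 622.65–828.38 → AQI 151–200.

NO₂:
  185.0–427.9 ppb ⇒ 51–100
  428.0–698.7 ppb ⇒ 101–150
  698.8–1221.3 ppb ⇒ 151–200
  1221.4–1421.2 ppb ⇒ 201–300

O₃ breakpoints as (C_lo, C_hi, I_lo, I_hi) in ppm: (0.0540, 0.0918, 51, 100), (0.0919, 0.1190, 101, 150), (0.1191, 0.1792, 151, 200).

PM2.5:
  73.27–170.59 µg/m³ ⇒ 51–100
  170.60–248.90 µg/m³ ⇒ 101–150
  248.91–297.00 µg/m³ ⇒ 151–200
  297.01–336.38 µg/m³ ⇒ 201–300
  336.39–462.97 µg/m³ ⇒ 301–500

CO: 36.01 lies in 29.58–38.36, so I_lo=151, I_hi=200, C_lo=29.58, C_hi=38.36.
(200−151)/(38.36−29.58) × (36.01−29.58) + 151 = 49/8.78 × 6.43 + 151 ≈ 186.88 → 187.
SO₂: row 463.59–622.64 (AQI 101–150). (150−101)·(587.57−463.59)/(622.64−463.59) + 101 = 49·123.98/159.05 + 101 ≈ 139.20 → 139.
NO₂: 578.2 ∈ [428.0, 698.7] ↔ index [101, 150].
101 + (578.2−428.0)·(150−101)/(698.7−428.0) = 101 + 150.2·49/270.7 ≈ 128.19, so AQI = 128.
O₃: 0.0738 ∈ [0.0540, 0.0918] ↔ index [51, 100].
51 + (0.0738−0.0540)·(100−51)/(0.0918−0.0540) = 51 + 0.0198·49/0.0378 ≈ 76.67, so AQI = 77.
PM2.5 314.05: bracket 297.01–336.38 → index 201–300; slope 99/39.37, offset 17.04.
AQI = 201 + 99/39.37·17.04 ≈ 243.85 ⇒ 244.
Sub-indices: CO→187, SO₂→139, NO₂→128, O₃→77, PM2.5→244. Ranked high→low: 244, 187, 139, 128, 77. Second-highest sub-index = 187.

187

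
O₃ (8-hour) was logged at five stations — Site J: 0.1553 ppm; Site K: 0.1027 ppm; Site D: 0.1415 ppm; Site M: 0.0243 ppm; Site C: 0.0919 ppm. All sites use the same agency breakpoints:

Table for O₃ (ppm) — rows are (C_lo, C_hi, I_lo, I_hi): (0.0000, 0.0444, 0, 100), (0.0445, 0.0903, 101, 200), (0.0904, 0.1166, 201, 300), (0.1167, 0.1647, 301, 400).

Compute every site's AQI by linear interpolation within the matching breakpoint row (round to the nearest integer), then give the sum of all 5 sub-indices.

1242

Site J 0.1553: bracket 0.1167–0.1647 → index 301–400; slope 99/0.0480, offset 0.0386.
AQI = 301 + 99/0.0480·0.0386 ≈ 380.61 ⇒ 381.
Site K: 0.1027 lies in 0.0904–0.1166, so I_lo=201, I_hi=300, C_lo=0.0904, C_hi=0.1166.
(300−201)/(0.1166−0.0904) × (0.1027−0.0904) + 201 = 99/0.0262 × 0.0123 + 201 ≈ 247.48 → 247.
Site D: row 0.1167–0.1647 (AQI 301–400). (400−301)·(0.1415−0.1167)/(0.1647−0.1167) + 301 = 99·0.0248/0.0480 + 301 ≈ 352.15 → 352.
Site M: 0.0243 ∈ [0.0000, 0.0444] ↔ index [0, 100].
0 + (0.0243−0.0000)·(100−0)/(0.0444−0.0000) = 0 + 0.0243·100/0.0444 ≈ 54.73, so AQI = 55.
Site C: 0.0919 lies in 0.0904–0.1166, so I_lo=201, I_hi=300, C_lo=0.0904, C_hi=0.1166.
(300−201)/(0.1166−0.0904) × (0.0919−0.0904) + 201 = 99/0.0262 × 0.0015 + 201 ≈ 206.67 → 207.
AQIs: Site J=381, Site K=247, Site D=352, Site M=55, Site C=207. Sum = 381 + 247 + 352 + 55 + 207 = 1242.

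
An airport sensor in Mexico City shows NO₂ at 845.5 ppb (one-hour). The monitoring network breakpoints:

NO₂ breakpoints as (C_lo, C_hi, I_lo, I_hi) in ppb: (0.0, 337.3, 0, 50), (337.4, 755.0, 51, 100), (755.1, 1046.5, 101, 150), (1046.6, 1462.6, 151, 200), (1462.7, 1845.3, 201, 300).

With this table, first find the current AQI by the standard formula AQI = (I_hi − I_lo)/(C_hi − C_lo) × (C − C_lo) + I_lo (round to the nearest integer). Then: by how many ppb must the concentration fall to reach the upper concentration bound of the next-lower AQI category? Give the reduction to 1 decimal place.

90.5

NO₂ 845.5: bracket 755.1–1046.5 → index 101–150; slope 49/291.4, offset 90.4.
AQI = 101 + 49/291.4·90.4 ≈ 116.20 ⇒ 116.
Current AQI 116 is in the Unhealthy for Sensitive Groups range (101–150). The next-lower category tops out at AQI 100, whose upper concentration bound is 755.0 ppb.
Reduction needed = 845.5 − 755.0 = 90.5 ppb.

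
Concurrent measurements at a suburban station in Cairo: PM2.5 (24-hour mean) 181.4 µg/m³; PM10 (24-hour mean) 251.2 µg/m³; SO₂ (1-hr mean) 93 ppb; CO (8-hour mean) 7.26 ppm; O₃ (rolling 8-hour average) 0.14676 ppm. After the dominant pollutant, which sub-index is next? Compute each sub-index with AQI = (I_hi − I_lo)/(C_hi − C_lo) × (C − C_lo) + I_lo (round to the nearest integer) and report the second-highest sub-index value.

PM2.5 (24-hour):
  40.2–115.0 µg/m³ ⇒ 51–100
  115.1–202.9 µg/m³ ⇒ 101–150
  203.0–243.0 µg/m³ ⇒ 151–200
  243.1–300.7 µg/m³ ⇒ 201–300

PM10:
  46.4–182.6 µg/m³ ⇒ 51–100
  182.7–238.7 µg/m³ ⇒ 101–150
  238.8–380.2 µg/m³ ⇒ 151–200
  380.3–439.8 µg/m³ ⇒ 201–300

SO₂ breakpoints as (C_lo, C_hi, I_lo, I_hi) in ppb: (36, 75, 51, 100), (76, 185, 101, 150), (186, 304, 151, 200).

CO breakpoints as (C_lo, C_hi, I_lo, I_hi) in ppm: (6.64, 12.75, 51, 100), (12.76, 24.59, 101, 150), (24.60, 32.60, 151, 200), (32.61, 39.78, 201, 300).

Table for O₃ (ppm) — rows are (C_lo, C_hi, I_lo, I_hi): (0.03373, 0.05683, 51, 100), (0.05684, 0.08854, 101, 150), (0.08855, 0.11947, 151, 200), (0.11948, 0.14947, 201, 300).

155

PM2.5: 181.4 lies in 115.1–202.9, so I_lo=101, I_hi=150, C_lo=115.1, C_hi=202.9.
(150−101)/(202.9−115.1) × (181.4−115.1) + 101 = 49/87.8 × 66.3 + 101 ≈ 138.00 → 138.
PM10: row 238.8–380.2 (AQI 151–200). (200−151)·(251.2−238.8)/(380.2−238.8) + 151 = 49·12.4/141.4 + 151 ≈ 155.30 → 155.
SO₂: row 76–185 (AQI 101–150). (150−101)·(93−76)/(185−76) + 101 = 49·17/109 + 101 ≈ 108.64 → 109.
CO 7.26: bracket 6.64–12.75 → index 51–100; slope 49/6.11, offset 0.62.
AQI = 51 + 49/6.11·0.62 ≈ 55.97 ⇒ 56.
O₃: 0.14676 ∈ [0.11948, 0.14947] ↔ index [201, 300].
201 + (0.14676−0.11948)·(300−201)/(0.14947−0.11948) = 201 + 0.02728·99/0.02999 ≈ 291.05, so AQI = 291.
Sub-indices: PM2.5→138, PM10→155, SO₂→109, CO→56, O₃→291. Ranked high→low: 291, 155, 138, 109, 56. Second-highest sub-index = 155.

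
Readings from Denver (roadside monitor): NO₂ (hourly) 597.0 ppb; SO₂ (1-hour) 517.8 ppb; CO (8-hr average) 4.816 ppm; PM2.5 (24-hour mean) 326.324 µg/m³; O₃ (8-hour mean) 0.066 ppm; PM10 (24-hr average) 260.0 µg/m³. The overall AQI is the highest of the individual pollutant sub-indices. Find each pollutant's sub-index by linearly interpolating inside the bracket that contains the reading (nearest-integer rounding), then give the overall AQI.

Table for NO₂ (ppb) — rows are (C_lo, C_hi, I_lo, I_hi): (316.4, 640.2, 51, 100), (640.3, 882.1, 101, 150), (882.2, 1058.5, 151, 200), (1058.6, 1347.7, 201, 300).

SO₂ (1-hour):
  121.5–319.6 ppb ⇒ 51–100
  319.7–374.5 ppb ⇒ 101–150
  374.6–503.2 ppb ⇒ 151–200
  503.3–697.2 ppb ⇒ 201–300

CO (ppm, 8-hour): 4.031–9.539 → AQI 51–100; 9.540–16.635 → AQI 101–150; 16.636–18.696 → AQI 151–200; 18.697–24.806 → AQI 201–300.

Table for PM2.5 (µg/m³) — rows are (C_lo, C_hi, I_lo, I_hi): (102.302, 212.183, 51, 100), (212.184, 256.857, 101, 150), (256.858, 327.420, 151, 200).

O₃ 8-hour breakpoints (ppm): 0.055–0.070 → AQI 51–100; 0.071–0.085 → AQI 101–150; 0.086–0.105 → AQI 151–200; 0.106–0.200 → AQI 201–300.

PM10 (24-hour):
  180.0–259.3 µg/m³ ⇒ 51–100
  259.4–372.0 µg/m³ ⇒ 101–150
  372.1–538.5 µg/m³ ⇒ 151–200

NO₂ 597.0: bracket 316.4–640.2 → index 51–100; slope 49/323.8, offset 280.6.
AQI = 51 + 49/323.8·280.6 ≈ 93.46 ⇒ 93.
SO₂ 517.8: bracket 503.3–697.2 → index 201–300; slope 99/193.9, offset 14.5.
AQI = 201 + 99/193.9·14.5 ≈ 208.40 ⇒ 208.
CO: 4.816 ∈ [4.031, 9.539] ↔ index [51, 100].
51 + (4.816−4.031)·(100−51)/(9.539−4.031) = 51 + 0.785·49/5.508 ≈ 57.98, so AQI = 58.
PM2.5: 326.324 lies in 256.858–327.420, so I_lo=151, I_hi=200, C_lo=256.858, C_hi=327.420.
(200−151)/(327.420−256.858) × (326.324−256.858) + 151 = 49/70.562 × 69.466 + 151 ≈ 199.24 → 199.
O₃: 0.066 ∈ [0.055, 0.070] ↔ index [51, 100].
51 + (0.066−0.055)·(100−51)/(0.070−0.055) = 51 + 0.011·49/0.015 ≈ 86.93, so AQI = 87.
PM10 260.0: bracket 259.4–372.0 → index 101–150; slope 49/112.6, offset 0.6.
AQI = 101 + 49/112.6·0.6 ≈ 101.26 ⇒ 101.
Sub-indices: NO₂→93, SO₂→208, CO→58, PM2.5→199, O₃→87, PM10→101. Overall AQI = max = 208; dominant pollutant is SO₂.

208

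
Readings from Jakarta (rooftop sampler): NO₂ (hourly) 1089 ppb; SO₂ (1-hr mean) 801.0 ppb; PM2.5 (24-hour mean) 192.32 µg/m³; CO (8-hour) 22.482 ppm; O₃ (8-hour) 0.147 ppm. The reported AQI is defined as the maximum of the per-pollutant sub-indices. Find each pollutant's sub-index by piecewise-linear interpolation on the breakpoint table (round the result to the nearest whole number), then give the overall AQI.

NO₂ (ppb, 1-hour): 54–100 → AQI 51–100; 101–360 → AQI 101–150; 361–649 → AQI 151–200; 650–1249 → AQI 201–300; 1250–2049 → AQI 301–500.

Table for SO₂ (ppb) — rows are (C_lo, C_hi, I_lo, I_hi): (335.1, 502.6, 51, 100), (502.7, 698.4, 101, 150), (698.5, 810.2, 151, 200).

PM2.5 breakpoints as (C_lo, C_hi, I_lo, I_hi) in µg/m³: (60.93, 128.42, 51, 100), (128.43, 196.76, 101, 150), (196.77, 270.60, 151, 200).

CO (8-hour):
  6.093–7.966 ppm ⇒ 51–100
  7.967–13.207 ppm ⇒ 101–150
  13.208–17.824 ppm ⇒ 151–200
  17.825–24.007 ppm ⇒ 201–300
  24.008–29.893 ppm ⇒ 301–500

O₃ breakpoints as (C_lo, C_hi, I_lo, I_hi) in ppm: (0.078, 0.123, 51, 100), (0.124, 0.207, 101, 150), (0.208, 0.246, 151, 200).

276

NO₂: 1089 ∈ [650, 1249] ↔ index [201, 300].
201 + (1089−650)·(300−201)/(1249−650) = 201 + 439·99/599 ≈ 273.56, so AQI = 274.
SO₂ 801.0: bracket 698.5–810.2 → index 151–200; slope 49/111.7, offset 102.5.
AQI = 151 + 49/111.7·102.5 ≈ 195.96 ⇒ 196.
PM2.5: row 128.43–196.76 (AQI 101–150). (150−101)·(192.32−128.43)/(196.76−128.43) + 101 = 49·63.89/68.33 + 101 ≈ 146.82 → 147.
CO: 22.482 ∈ [17.825, 24.007] ↔ index [201, 300].
201 + (22.482−17.825)·(300−201)/(24.007−17.825) = 201 + 4.657·99/6.182 ≈ 275.58, so AQI = 276.
O₃ 0.147: bracket 0.124–0.207 → index 101–150; slope 49/0.083, offset 0.023.
AQI = 101 + 49/0.083·0.023 ≈ 114.58 ⇒ 115.
Sub-indices: NO₂→274, SO₂→196, PM2.5→147, CO→276, O₃→115. Overall AQI = max = 276; dominant pollutant is CO.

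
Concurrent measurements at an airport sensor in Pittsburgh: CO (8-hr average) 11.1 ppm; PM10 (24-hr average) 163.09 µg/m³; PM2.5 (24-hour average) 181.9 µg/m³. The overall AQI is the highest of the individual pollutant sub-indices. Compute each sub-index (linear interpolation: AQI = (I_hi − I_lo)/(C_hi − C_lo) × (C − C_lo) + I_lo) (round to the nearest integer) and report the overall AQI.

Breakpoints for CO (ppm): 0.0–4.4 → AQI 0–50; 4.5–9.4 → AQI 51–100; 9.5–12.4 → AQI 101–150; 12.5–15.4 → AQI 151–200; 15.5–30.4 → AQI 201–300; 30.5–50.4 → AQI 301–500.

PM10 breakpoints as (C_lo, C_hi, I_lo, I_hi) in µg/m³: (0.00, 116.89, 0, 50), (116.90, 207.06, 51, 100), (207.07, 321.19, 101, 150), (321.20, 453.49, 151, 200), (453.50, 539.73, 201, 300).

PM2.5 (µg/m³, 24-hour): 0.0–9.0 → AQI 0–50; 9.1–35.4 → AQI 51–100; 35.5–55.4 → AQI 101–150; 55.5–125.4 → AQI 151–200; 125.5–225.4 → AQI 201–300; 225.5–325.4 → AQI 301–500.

CO: 11.1 lies in 9.5–12.4, so I_lo=101, I_hi=150, C_lo=9.5, C_hi=12.4.
(150−101)/(12.4−9.5) × (11.1−9.5) + 101 = 49/2.9 × 1.6 + 101 ≈ 128.03 → 128.
PM10: row 116.90–207.06 (AQI 51–100). (100−51)·(163.09−116.90)/(207.06−116.90) + 51 = 49·46.19/90.16 + 51 ≈ 76.10 → 76.
PM2.5: 181.9 ∈ [125.5, 225.4] ↔ index [201, 300].
201 + (181.9−125.5)·(300−201)/(225.4−125.5) = 201 + 56.4·99/99.9 ≈ 256.89, so AQI = 257.
Sub-indices: CO→128, PM10→76, PM2.5→257. Overall AQI = max = 257; dominant pollutant is PM2.5.

257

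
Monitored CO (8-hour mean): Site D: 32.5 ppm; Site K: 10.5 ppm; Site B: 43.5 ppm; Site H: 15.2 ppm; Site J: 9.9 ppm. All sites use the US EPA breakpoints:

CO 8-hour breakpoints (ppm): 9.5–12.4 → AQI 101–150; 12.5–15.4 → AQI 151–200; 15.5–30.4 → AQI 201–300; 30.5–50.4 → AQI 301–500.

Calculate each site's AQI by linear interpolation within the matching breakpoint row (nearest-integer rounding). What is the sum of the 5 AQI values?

1175

Site D: row 30.5–50.4 (AQI 301–500). (500−301)·(32.5−30.5)/(50.4−30.5) + 301 = 199·2.0/19.9 + 301 ≈ 321.00 → 321.
Site K: 10.5 lies in 9.5–12.4, so I_lo=101, I_hi=150, C_lo=9.5, C_hi=12.4.
(150−101)/(12.4−9.5) × (10.5−9.5) + 101 = 49/2.9 × 1.0 + 101 ≈ 117.90 → 118.
Site B: 43.5 lies in 30.5–50.4, so I_lo=301, I_hi=500, C_lo=30.5, C_hi=50.4.
(500−301)/(50.4−30.5) × (43.5−30.5) + 301 = 199/19.9 × 13.0 + 301 ≈ 431.00 → 431.
Site H: 15.2 lies in 12.5–15.4, so I_lo=151, I_hi=200, C_lo=12.5, C_hi=15.4.
(200−151)/(15.4−12.5) × (15.2−12.5) + 151 = 49/2.9 × 2.7 + 151 ≈ 196.62 → 197.
Site J 9.9: bracket 9.5–12.4 → index 101–150; slope 49/2.9, offset 0.4.
AQI = 101 + 49/2.9·0.4 ≈ 107.76 ⇒ 108.
AQIs: Site D=321, Site K=118, Site B=431, Site H=197, Site J=108. Sum = 321 + 118 + 431 + 197 + 108 = 1175.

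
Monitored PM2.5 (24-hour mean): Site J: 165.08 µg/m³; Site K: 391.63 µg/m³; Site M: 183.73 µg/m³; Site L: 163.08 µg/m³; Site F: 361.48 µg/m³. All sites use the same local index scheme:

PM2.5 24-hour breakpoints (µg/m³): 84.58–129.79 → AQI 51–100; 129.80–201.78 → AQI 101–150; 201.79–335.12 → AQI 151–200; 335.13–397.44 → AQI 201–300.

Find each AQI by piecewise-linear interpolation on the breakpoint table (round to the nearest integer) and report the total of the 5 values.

921

Site J 165.08: bracket 129.80–201.78 → index 101–150; slope 49/71.98, offset 35.28.
AQI = 101 + 49/71.98·35.28 ≈ 125.02 ⇒ 125.
Site K 391.63: bracket 335.13–397.44 → index 201–300; slope 99/62.31, offset 56.50.
AQI = 201 + 99/62.31·56.50 ≈ 290.77 ⇒ 291.
Site M: row 129.80–201.78 (AQI 101–150). (150−101)·(183.73−129.80)/(201.78−129.80) + 101 = 49·53.93/71.98 + 101 ≈ 137.71 → 138.
Site L: 163.08 lies in 129.80–201.78, so I_lo=101, I_hi=150, C_lo=129.80, C_hi=201.78.
(150−101)/(201.78−129.80) × (163.08−129.80) + 101 = 49/71.98 × 33.28 + 101 ≈ 123.66 → 124.
Site F 361.48: bracket 335.13–397.44 → index 201–300; slope 99/62.31, offset 26.35.
AQI = 201 + 99/62.31·26.35 ≈ 242.87 ⇒ 243.
AQIs: Site J=125, Site K=291, Site M=138, Site L=124, Site F=243. Sum = 125 + 291 + 138 + 124 + 243 = 921.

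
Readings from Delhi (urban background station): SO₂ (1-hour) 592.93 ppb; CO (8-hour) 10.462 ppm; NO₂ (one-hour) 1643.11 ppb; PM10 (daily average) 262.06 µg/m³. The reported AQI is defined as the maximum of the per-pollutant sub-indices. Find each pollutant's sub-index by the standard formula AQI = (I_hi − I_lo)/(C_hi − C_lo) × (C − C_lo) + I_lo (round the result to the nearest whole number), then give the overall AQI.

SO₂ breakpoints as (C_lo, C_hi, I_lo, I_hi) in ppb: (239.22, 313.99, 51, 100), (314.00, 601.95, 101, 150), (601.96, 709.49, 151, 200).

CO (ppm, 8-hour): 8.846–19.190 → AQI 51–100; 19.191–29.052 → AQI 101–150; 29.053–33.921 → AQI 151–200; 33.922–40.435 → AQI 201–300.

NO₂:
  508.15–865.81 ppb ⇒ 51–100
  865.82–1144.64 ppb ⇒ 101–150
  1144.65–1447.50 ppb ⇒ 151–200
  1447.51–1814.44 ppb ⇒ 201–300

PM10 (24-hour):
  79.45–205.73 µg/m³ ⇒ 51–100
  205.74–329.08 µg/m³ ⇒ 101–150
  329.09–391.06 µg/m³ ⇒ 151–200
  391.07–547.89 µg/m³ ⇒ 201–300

254

SO₂: 592.93 lies in 314.00–601.95, so I_lo=101, I_hi=150, C_lo=314.00, C_hi=601.95.
(150−101)/(601.95−314.00) × (592.93−314.00) + 101 = 49/287.95 × 278.93 + 101 ≈ 148.47 → 148.
CO: 10.462 lies in 8.846–19.190, so I_lo=51, I_hi=100, C_lo=8.846, C_hi=19.190.
(100−51)/(19.190−8.846) × (10.462−8.846) + 51 = 49/10.344 × 1.616 + 51 ≈ 58.66 → 59.
NO₂: 1643.11 ∈ [1447.51, 1814.44] ↔ index [201, 300].
201 + (1643.11−1447.51)·(300−201)/(1814.44−1447.51) = 201 + 195.60·99/366.93 ≈ 253.77, so AQI = 254.
PM10: 262.06 lies in 205.74–329.08, so I_lo=101, I_hi=150, C_lo=205.74, C_hi=329.08.
(150−101)/(329.08−205.74) × (262.06−205.74) + 101 = 49/123.34 × 56.32 + 101 ≈ 123.37 → 123.
Sub-indices: SO₂→148, CO→59, NO₂→254, PM10→123. Overall AQI = max = 254; dominant pollutant is NO₂.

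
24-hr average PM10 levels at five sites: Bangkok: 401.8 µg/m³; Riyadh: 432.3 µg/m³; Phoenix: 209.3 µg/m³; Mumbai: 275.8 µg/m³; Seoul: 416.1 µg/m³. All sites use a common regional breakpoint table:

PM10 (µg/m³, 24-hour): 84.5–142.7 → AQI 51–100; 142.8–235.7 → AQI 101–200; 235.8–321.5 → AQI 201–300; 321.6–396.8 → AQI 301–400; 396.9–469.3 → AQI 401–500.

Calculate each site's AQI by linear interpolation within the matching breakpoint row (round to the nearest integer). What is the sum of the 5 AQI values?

1703

Bangkok 401.8: bracket 396.9–469.3 → index 401–500; slope 99/72.4, offset 4.9.
AQI = 401 + 99/72.4·4.9 ≈ 407.70 ⇒ 408.
Riyadh: 432.3 ∈ [396.9, 469.3] ↔ index [401, 500].
401 + (432.3−396.9)·(500−401)/(469.3−396.9) = 401 + 35.4·99/72.4 ≈ 449.41, so AQI = 449.
Phoenix: 209.3 lies in 142.8–235.7, so I_lo=101, I_hi=200, C_lo=142.8, C_hi=235.7.
(200−101)/(235.7−142.8) × (209.3−142.8) + 101 = 99/92.9 × 66.5 + 101 ≈ 171.87 → 172.
Mumbai: row 235.8–321.5 (AQI 201–300). (300−201)·(275.8−235.8)/(321.5−235.8) + 201 = 99·40.0/85.7 + 201 ≈ 247.21 → 247.
Seoul: 416.1 ∈ [396.9, 469.3] ↔ index [401, 500].
401 + (416.1−396.9)·(500−401)/(469.3−396.9) = 401 + 19.2·99/72.4 ≈ 427.25, so AQI = 427.
AQIs: Bangkok=408, Riyadh=449, Phoenix=172, Mumbai=247, Seoul=427. Sum = 408 + 449 + 172 + 247 + 427 = 1703.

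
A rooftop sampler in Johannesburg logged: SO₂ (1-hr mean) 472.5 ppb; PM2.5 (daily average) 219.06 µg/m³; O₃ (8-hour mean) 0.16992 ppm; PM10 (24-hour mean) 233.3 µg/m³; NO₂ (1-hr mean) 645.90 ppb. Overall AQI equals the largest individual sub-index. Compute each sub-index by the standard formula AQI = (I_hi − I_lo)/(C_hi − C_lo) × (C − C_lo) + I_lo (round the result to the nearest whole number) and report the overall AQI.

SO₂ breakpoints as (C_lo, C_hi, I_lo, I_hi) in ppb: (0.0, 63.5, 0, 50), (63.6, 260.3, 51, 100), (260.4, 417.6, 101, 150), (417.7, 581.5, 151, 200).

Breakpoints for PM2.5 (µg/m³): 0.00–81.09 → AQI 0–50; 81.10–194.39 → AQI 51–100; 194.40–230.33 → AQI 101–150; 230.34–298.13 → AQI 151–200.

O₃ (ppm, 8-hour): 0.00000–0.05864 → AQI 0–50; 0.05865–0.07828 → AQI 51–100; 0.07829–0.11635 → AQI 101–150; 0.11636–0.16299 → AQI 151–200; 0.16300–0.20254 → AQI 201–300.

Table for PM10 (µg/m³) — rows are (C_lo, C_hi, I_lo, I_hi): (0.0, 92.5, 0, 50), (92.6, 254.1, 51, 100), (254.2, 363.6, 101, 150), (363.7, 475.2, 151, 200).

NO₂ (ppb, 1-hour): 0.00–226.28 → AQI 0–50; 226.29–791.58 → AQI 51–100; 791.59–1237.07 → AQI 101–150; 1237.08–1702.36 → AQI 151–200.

218

SO₂ 472.5: bracket 417.7–581.5 → index 151–200; slope 49/163.8, offset 54.8.
AQI = 151 + 49/163.8·54.8 ≈ 167.39 ⇒ 167.
PM2.5: 219.06 ∈ [194.40, 230.33] ↔ index [101, 150].
101 + (219.06−194.40)·(150−101)/(230.33−194.40) = 101 + 24.66·49/35.93 ≈ 134.63, so AQI = 135.
O₃: 0.16992 lies in 0.16300–0.20254, so I_lo=201, I_hi=300, C_lo=0.16300, C_hi=0.20254.
(300−201)/(0.20254−0.16300) × (0.16992−0.16300) + 201 = 99/0.03954 × 0.00692 + 201 ≈ 218.33 → 218.
PM10: 233.3 ∈ [92.6, 254.1] ↔ index [51, 100].
51 + (233.3−92.6)·(100−51)/(254.1−92.6) = 51 + 140.7·49/161.5 ≈ 93.69, so AQI = 94.
NO₂: 645.90 lies in 226.29–791.58, so I_lo=51, I_hi=100, C_lo=226.29, C_hi=791.58.
(100−51)/(791.58−226.29) × (645.90−226.29) + 51 = 49/565.29 × 419.61 + 51 ≈ 87.37 → 87.
Sub-indices: SO₂→167, PM2.5→135, O₃→218, PM10→94, NO₂→87. Overall AQI = max = 218; dominant pollutant is O₃.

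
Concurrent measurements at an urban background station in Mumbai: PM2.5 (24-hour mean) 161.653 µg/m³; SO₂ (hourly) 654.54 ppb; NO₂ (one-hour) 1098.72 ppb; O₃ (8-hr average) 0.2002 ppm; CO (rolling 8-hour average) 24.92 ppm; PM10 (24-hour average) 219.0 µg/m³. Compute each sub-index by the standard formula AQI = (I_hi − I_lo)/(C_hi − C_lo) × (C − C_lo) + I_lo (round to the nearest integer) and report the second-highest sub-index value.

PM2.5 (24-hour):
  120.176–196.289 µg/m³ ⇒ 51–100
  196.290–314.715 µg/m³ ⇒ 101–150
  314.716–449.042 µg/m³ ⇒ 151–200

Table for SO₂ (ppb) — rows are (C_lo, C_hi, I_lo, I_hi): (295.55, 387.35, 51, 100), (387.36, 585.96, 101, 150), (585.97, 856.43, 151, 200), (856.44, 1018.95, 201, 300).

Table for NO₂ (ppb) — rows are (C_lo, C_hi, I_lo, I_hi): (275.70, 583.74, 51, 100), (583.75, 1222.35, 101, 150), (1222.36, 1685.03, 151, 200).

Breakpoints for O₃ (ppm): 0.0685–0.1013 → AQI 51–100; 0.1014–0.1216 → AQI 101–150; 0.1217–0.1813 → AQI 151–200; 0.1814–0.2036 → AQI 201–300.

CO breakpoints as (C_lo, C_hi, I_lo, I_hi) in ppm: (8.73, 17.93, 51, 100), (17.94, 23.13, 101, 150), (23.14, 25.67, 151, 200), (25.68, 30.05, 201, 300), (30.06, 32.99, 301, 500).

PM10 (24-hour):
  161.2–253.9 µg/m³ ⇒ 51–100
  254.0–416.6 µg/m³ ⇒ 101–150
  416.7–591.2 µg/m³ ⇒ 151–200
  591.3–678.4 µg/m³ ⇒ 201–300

185

PM2.5: 161.653 ∈ [120.176, 196.289] ↔ index [51, 100].
51 + (161.653−120.176)·(100−51)/(196.289−120.176) = 51 + 41.477·49/76.113 ≈ 77.70, so AQI = 78.
SO₂: row 585.97–856.43 (AQI 151–200). (200−151)·(654.54−585.97)/(856.43−585.97) + 151 = 49·68.57/270.46 + 151 ≈ 163.42 → 163.
NO₂: 1098.72 ∈ [583.75, 1222.35] ↔ index [101, 150].
101 + (1098.72−583.75)·(150−101)/(1222.35−583.75) = 101 + 514.97·49/638.60 ≈ 140.51, so AQI = 141.
O₃: 0.2002 lies in 0.1814–0.2036, so I_lo=201, I_hi=300, C_lo=0.1814, C_hi=0.2036.
(300−201)/(0.2036−0.1814) × (0.2002−0.1814) + 201 = 99/0.0222 × 0.0188 + 201 ≈ 284.84 → 285.
CO 24.92: bracket 23.14–25.67 → index 151–200; slope 49/2.53, offset 1.78.
AQI = 151 + 49/2.53·1.78 ≈ 185.47 ⇒ 185.
PM10: 219.0 ∈ [161.2, 253.9] ↔ index [51, 100].
51 + (219.0−161.2)·(100−51)/(253.9−161.2) = 51 + 57.8·49/92.7 ≈ 81.55, so AQI = 82.
Sub-indices: PM2.5→78, SO₂→163, NO₂→141, O₃→285, CO→185, PM10→82. Ranked high→low: 285, 185, 163, 141, 82, 78. Second-highest sub-index = 185.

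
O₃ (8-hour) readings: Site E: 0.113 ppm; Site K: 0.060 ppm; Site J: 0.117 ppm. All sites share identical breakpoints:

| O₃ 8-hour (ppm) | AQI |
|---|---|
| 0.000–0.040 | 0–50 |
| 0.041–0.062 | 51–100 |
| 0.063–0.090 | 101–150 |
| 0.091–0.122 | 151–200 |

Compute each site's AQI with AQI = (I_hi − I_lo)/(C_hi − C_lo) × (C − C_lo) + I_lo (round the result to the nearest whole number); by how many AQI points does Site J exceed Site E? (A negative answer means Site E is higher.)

Site E 0.113: bracket 0.091–0.122 → index 151–200; slope 49/0.031, offset 0.022.
AQI = 151 + 49/0.031·0.022 ≈ 185.77 ⇒ 186.
Site K: 0.060 ∈ [0.041, 0.062] ↔ index [51, 100].
51 + (0.060−0.041)·(100−51)/(0.062−0.041) = 51 + 0.019·49/0.021 ≈ 95.33, so AQI = 95.
Site J: row 0.091–0.122 (AQI 151–200). (200−151)·(0.117−0.091)/(0.122−0.091) + 151 = 49·0.026/0.031 + 151 ≈ 192.10 → 192.
AQIs: Site E=186, Site K=95, Site J=192. Site J (192) − Site E (186) = 6.

6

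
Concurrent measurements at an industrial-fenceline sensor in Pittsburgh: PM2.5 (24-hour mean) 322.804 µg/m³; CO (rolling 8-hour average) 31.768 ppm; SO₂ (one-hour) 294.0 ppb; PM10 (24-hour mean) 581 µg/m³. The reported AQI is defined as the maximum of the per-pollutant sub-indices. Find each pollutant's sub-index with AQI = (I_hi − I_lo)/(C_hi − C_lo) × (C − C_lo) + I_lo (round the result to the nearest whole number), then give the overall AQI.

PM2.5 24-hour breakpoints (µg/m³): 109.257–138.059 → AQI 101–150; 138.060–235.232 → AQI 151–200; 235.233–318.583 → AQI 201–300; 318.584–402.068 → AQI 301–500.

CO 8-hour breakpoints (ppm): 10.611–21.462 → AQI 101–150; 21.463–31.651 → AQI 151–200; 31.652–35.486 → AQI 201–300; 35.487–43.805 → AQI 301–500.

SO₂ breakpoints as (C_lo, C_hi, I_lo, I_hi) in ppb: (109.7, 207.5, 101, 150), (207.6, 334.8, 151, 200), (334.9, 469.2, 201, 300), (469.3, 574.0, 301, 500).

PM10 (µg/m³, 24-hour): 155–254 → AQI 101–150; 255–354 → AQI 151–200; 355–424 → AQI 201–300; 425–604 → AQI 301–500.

474

PM2.5: 322.804 lies in 318.584–402.068, so I_lo=301, I_hi=500, C_lo=318.584, C_hi=402.068.
(500−301)/(402.068−318.584) × (322.804−318.584) + 301 = 199/83.484 × 4.220 + 301 ≈ 311.06 → 311.
CO: 31.768 lies in 31.652–35.486, so I_lo=201, I_hi=300, C_lo=31.652, C_hi=35.486.
(300−201)/(35.486−31.652) × (31.768−31.652) + 201 = 99/3.834 × 0.116 + 201 ≈ 204.00 → 204.
SO₂ 294.0: bracket 207.6–334.8 → index 151–200; slope 49/127.2, offset 86.4.
AQI = 151 + 49/127.2·86.4 ≈ 184.28 ⇒ 184.
PM10: 581 ∈ [425, 604] ↔ index [301, 500].
301 + (581−425)·(500−301)/(604−425) = 301 + 156·199/179 ≈ 474.43, so AQI = 474.
Sub-indices: PM2.5→311, CO→204, SO₂→184, PM10→474. Overall AQI = max = 474; dominant pollutant is PM10.
AQI 474: Hazardous.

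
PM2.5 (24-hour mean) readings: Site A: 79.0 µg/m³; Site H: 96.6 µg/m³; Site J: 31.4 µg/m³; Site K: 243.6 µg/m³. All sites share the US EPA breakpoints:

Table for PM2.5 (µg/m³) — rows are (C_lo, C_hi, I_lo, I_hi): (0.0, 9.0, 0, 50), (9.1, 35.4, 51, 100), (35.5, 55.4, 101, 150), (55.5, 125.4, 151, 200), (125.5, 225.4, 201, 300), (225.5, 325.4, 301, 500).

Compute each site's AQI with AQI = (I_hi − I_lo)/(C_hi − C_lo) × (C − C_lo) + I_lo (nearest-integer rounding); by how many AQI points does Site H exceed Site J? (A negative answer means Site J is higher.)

87

Site A: 79.0 ∈ [55.5, 125.4] ↔ index [151, 200].
151 + (79.0−55.5)·(200−151)/(125.4−55.5) = 151 + 23.5·49/69.9 ≈ 167.47, so AQI = 167.
Site H: 96.6 lies in 55.5–125.4, so I_lo=151, I_hi=200, C_lo=55.5, C_hi=125.4.
(200−151)/(125.4−55.5) × (96.6−55.5) + 151 = 49/69.9 × 41.1 + 151 ≈ 179.81 → 180.
Site J: 31.4 lies in 9.1–35.4, so I_lo=51, I_hi=100, C_lo=9.1, C_hi=35.4.
(100−51)/(35.4−9.1) × (31.4−9.1) + 51 = 49/26.3 × 22.3 + 51 ≈ 92.55 → 93.
Site K: 243.6 lies in 225.5–325.4, so I_lo=301, I_hi=500, C_lo=225.5, C_hi=325.4.
(500−301)/(325.4−225.5) × (243.6−225.5) + 301 = 199/99.9 × 18.1 + 301 ≈ 337.06 → 337.
AQIs: Site A=167, Site H=180, Site J=93, Site K=337. Site H (180) − Site J (93) = 87.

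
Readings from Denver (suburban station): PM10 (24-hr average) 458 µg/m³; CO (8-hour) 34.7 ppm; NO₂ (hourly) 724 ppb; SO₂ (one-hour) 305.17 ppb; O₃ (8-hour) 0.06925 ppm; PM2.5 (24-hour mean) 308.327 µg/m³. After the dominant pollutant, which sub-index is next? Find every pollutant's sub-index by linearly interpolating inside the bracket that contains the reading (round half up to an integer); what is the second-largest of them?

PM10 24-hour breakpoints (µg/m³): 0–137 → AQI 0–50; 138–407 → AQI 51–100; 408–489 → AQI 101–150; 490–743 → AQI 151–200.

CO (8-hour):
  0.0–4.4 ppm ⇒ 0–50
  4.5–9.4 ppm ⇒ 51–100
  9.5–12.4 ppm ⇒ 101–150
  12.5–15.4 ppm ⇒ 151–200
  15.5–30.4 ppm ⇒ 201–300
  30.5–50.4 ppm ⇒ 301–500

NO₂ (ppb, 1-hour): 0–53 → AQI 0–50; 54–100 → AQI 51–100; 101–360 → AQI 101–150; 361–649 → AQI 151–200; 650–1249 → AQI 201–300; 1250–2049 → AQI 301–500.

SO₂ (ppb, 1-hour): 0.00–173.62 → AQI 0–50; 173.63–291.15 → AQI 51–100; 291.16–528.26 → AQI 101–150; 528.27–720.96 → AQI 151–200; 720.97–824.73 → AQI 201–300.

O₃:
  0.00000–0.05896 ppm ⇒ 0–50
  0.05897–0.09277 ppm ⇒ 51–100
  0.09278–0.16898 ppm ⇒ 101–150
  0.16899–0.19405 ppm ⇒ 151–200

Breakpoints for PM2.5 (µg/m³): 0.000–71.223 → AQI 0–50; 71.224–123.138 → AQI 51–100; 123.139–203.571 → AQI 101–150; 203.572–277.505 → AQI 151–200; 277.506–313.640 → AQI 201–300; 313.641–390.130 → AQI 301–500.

PM10: 458 ∈ [408, 489] ↔ index [101, 150].
101 + (458−408)·(150−101)/(489−408) = 101 + 50·49/81 ≈ 131.25, so AQI = 131.
CO 34.7: bracket 30.5–50.4 → index 301–500; slope 199/19.9, offset 4.2.
AQI = 301 + 199/19.9·4.2 ≈ 343.00 ⇒ 343.
NO₂: 724 ∈ [650, 1249] ↔ index [201, 300].
201 + (724−650)·(300−201)/(1249−650) = 201 + 74·99/599 ≈ 213.23, so AQI = 213.
SO₂: row 291.16–528.26 (AQI 101–150). (150−101)·(305.17−291.16)/(528.26−291.16) + 101 = 49·14.01/237.10 + 101 ≈ 103.90 → 104.
O₃: 0.06925 ∈ [0.05897, 0.09277] ↔ index [51, 100].
51 + (0.06925−0.05897)·(100−51)/(0.09277−0.05897) = 51 + 0.01028·49/0.03380 ≈ 65.90, so AQI = 66.
PM2.5: 308.327 lies in 277.506–313.640, so I_lo=201, I_hi=300, C_lo=277.506, C_hi=313.640.
(300−201)/(313.640−277.506) × (308.327−277.506) + 201 = 99/36.134 × 30.821 + 201 ≈ 285.44 → 285.
Sub-indices: PM10→131, CO→343, NO₂→213, SO₂→104, O₃→66, PM2.5→285. Ranked high→low: 343, 285, 213, 131, 104, 66. Second-highest sub-index = 285.

285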